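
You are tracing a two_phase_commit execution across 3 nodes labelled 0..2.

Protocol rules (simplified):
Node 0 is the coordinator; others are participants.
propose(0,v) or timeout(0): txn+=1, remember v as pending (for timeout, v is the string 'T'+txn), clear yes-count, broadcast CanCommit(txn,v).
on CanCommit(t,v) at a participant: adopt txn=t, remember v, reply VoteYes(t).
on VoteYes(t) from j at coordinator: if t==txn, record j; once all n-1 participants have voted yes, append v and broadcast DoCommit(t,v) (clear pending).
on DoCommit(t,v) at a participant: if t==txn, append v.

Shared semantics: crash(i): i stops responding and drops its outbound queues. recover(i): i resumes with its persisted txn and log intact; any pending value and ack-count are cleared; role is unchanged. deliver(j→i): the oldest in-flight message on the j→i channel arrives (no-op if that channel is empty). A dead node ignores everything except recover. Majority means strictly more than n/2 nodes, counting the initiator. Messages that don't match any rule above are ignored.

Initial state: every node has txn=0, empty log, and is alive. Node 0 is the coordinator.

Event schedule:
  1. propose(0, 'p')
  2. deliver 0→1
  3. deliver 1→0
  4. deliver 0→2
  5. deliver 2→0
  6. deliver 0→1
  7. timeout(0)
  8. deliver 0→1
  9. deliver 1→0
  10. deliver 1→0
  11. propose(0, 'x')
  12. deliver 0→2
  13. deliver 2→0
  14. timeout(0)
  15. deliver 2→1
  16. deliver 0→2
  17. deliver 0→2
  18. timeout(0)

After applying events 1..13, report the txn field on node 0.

after 1 — propose(0,'p'): n0:coor/t1/[-]
after 2 — deliver 0→1: n1:part/t1/[-]
after 3 — deliver 1→0: ·
after 4 — deliver 0→2: n2:part/t1/[-]
after 5 — deliver 2→0: n0:coor/t1/[p]
after 6 — deliver 0→1: n1:part/t1/[p]
after 7 — timeout(0): n0:coor/t2/[p]
after 8 — deliver 0→1: n1:part/t2/[p]
after 9 — deliver 1→0: ·
after 10 — deliver 1→0: ·
after 11 — propose(0,'x'): n0:coor/t3/[p]
after 12 — deliver 0→2: n2:part/t1/[p]
after 13 — deliver 2→0: ·

3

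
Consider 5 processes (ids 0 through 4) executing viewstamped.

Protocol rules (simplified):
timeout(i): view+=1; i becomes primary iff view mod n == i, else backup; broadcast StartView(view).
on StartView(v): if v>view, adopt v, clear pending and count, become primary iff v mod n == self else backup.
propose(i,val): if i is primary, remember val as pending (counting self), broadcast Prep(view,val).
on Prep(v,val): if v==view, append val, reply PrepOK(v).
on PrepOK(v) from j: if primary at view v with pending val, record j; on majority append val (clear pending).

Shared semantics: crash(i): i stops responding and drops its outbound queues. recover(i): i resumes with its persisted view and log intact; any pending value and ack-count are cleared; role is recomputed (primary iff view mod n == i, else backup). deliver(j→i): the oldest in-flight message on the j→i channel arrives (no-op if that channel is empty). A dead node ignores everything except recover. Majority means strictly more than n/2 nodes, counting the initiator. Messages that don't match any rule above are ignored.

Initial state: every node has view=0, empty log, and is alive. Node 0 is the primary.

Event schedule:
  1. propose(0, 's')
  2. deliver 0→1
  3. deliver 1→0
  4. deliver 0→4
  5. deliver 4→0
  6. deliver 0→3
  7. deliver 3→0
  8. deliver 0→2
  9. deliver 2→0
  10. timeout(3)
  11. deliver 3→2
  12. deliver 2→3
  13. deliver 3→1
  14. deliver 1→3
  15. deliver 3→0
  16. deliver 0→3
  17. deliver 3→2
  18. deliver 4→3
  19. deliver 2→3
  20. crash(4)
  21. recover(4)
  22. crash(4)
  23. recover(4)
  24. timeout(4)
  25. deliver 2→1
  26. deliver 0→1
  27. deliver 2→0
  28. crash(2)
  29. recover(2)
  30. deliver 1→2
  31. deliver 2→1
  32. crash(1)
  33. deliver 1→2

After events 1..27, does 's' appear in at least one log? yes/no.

yes

[1] propose(0,'s') → ∅
[2] deliver 0→1 → N1(back v0 [s])
[3] deliver 1→0 → ∅
[4] deliver 0→4 → N4(back v0 [s])
[5] deliver 4→0 → N0(prim v0 [s])
[6] deliver 0→3 → N3(back v0 [s])
[7] deliver 3→0 → ∅
[8] deliver 0→2 → N2(back v0 [s])
[9] deliver 2→0 → ∅
[10] timeout(3) → N3(back v1 [s])
[11] deliver 3→2 → N2(back v1 [s])
[12] deliver 2→3 → ∅
[13] deliver 3→1 → N1(prim v1 [s])
[14] deliver 1→3 → ∅
[15] deliver 3→0 → N0(back v1 [s])
[16] deliver 0→3 → ∅
[17] deliver 3→2 → ∅
[18] deliver 4→3 → ∅
[19] deliver 2→3 → ∅
[20] crash(4) → N4(✗back v0 [s])
[21] recover(4) → N4(back v0 [s])
[22] crash(4) → N4(✗back v0 [s])
[23] recover(4) → N4(back v0 [s])
[24] timeout(4) → N4(back v1 [s])
[25] deliver 2→1 → ∅
[26] deliver 0→1 → ∅
[27] deliver 2→0 → ∅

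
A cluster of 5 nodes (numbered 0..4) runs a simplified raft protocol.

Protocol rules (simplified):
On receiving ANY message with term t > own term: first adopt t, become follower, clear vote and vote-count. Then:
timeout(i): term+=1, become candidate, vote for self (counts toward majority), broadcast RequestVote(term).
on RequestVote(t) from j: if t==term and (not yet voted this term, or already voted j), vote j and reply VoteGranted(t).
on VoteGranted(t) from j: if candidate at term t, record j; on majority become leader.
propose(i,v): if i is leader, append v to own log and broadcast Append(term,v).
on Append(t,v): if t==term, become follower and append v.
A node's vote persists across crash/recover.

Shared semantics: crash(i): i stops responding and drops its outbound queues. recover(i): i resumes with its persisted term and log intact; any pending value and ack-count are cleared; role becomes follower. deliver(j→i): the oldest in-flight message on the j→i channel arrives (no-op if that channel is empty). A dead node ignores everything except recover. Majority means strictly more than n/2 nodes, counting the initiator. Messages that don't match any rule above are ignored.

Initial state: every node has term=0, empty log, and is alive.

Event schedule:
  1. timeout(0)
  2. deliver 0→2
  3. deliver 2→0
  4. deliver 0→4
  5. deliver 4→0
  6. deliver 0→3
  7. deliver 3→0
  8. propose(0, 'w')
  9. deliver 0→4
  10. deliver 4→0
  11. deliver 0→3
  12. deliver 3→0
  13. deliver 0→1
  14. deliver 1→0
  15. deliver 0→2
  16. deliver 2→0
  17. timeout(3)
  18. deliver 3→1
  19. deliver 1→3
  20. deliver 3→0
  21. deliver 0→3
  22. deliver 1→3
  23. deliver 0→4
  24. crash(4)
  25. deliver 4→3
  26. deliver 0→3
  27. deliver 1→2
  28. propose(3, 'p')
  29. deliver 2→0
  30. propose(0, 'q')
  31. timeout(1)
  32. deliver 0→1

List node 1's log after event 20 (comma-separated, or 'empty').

[1] timeout(0) → N0(cand t1 [-])
[2] deliver 0→2 → N2(foll t1 [-])
[3] deliver 2→0 → ∅
[4] deliver 0→4 → N4(foll t1 [-])
[5] deliver 4→0 → N0(lead t1 [-])
[6] deliver 0→3 → N3(foll t1 [-])
[7] deliver 3→0 → ∅
[8] propose(0,'w') → N0(lead t1 [w])
[9] deliver 0→4 → N4(foll t1 [w])
[10] deliver 4→0 → ∅
[11] deliver 0→3 → N3(foll t1 [w])
[12] deliver 3→0 → ∅
[13] deliver 0→1 → N1(foll t1 [-])
[14] deliver 1→0 → ∅
[15] deliver 0→2 → N2(foll t1 [w])
[16] deliver 2→0 → ∅
[17] timeout(3) → N3(cand t2 [w])
[18] deliver 3→1 → N1(foll t2 [-])
[19] deliver 1→3 → ∅
[20] deliver 3→0 → N0(foll t2 [w])

empty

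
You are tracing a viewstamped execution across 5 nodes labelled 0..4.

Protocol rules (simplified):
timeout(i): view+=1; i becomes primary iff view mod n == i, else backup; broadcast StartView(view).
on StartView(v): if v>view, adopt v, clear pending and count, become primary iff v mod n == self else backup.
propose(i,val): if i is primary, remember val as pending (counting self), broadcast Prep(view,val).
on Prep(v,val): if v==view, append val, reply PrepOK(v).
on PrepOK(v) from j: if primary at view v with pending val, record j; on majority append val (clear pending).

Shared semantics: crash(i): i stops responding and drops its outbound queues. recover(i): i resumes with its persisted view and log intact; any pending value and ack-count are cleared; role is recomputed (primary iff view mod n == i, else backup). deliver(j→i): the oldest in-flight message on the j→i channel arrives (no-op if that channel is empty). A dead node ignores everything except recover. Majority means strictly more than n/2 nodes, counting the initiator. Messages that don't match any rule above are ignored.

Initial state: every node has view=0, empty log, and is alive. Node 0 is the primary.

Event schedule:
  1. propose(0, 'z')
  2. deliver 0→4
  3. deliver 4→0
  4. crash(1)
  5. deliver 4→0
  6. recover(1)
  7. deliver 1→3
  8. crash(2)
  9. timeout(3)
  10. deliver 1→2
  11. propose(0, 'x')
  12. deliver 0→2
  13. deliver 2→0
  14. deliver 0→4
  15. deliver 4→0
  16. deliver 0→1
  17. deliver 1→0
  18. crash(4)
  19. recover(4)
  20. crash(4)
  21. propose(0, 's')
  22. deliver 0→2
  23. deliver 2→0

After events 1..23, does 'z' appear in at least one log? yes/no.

step 1 propose(0,'z'): —
step 2 deliver 0→4: 4={back,v=0,log=z}
step 3 deliver 4→0: —
step 4 crash(1): 1={✗back,v=0,log=-}
step 5 deliver 4→0: —
step 6 recover(1): 1={back,v=0,log=-}
step 7 deliver 1→3: —
step 8 crash(2): 2={✗back,v=0,log=-}
step 9 timeout(3): 3={back,v=1,log=-}
step 10 deliver 1→2: —
step 11 propose(0,'x'): —
step 12 deliver 0→2: —
step 13 deliver 2→0: —
step 14 deliver 0→4: 4={back,v=0,log=z,x}
step 15 deliver 4→0: —
step 16 deliver 0→1: 1={back,v=0,log=z}
step 17 deliver 1→0: 0={prim,v=0,log=x}
step 18 crash(4): 4={✗back,v=0,log=z,x}
step 19 recover(4): 4={back,v=0,log=z,x}
step 20 crash(4): 4={✗back,v=0,log=z,x}
step 21 propose(0,'s'): —
step 22 deliver 0→2: —
step 23 deliver 2→0: —

yes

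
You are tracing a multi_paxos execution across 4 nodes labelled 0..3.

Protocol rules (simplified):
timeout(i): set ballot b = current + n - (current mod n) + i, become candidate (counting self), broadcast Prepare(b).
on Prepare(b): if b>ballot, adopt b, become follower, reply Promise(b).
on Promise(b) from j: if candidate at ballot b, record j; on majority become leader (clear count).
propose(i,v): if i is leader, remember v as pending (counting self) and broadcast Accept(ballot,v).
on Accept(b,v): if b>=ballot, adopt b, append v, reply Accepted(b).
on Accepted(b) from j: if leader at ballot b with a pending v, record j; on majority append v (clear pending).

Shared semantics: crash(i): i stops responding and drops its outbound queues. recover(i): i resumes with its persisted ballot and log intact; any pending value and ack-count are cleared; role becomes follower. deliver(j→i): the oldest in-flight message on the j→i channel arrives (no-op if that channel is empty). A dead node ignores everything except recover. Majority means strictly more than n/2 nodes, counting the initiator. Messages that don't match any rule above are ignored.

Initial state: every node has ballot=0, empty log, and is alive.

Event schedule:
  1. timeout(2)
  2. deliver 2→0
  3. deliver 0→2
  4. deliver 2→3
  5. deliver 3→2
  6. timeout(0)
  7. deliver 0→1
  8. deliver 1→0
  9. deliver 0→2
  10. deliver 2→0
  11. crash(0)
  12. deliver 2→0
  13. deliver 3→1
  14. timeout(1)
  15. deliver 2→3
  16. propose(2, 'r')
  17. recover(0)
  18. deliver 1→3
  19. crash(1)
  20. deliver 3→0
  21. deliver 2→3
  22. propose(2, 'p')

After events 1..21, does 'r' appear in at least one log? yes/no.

no

[1] timeout(2) → N2(cand b6 [-])
[2] deliver 2→0 → N0(foll b6 [-])
[3] deliver 0→2 → ∅
[4] deliver 2→3 → N3(foll b6 [-])
[5] deliver 3→2 → N2(lead b6 [-])
[6] timeout(0) → N0(cand b8 [-])
[7] deliver 0→1 → N1(foll b8 [-])
[8] deliver 1→0 → ∅
[9] deliver 0→2 → N2(foll b8 [-])
[10] deliver 2→0 → N0(lead b8 [-])
[11] crash(0) → N0(✗lead b8 [-])
[12] deliver 2→0 → ∅
[13] deliver 3→1 → ∅
[14] timeout(1) → N1(cand b13 [-])
[15] deliver 2→3 → ∅
[16] propose(2,'r') → ∅
[17] recover(0) → N0(foll b8 [-])
[18] deliver 1→3 → N3(foll b13 [-])
[19] crash(1) → N1(✗cand b13 [-])
[20] deliver 3→0 → ∅
[21] deliver 2→3 → ∅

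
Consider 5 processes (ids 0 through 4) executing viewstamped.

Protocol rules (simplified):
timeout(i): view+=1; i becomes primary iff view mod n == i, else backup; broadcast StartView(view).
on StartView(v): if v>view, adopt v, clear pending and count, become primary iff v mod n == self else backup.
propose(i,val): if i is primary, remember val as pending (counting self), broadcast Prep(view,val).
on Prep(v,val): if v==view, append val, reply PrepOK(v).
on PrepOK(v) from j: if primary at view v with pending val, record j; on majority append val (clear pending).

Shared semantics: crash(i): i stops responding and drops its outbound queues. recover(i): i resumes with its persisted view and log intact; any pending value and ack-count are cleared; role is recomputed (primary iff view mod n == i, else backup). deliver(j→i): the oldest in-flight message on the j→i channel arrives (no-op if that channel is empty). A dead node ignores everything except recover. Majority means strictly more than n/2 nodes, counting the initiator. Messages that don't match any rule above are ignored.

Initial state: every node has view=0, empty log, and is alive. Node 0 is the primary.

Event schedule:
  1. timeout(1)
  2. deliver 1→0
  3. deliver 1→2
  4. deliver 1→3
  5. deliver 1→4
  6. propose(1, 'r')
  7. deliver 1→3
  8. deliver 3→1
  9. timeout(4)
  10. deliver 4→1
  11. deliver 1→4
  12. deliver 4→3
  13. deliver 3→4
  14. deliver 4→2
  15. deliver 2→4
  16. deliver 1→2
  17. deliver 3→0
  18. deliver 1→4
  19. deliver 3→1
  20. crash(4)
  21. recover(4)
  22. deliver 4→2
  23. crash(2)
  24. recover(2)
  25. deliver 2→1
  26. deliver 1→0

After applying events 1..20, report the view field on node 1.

1. timeout(1):  <1:prim v1 ->
2. deliver 1→0:  <0:back v1 ->
3. deliver 1→2:  <2:back v1 ->
4. deliver 1→3:  <3:back v1 ->
5. deliver 1→4:  <4:back v1 ->
6. propose(1,'r'):  nop
7. deliver 1→3:  <3:back v1 r>
8. deliver 3→1:  nop
9. timeout(4):  <4:back v2 ->
10. deliver 4→1:  <1:back v2 ->
11. deliver 1→4:  nop
12. deliver 4→3:  <3:back v2 r>
13. deliver 3→4:  nop
14. deliver 4→2:  <2:prim v2 ->
15. deliver 2→4:  nop
16. deliver 1→2:  nop
17. deliver 3→0:  nop
18. deliver 1→4:  nop
19. deliver 3→1:  nop
20. crash(4):  <4:✗back v2 ->

2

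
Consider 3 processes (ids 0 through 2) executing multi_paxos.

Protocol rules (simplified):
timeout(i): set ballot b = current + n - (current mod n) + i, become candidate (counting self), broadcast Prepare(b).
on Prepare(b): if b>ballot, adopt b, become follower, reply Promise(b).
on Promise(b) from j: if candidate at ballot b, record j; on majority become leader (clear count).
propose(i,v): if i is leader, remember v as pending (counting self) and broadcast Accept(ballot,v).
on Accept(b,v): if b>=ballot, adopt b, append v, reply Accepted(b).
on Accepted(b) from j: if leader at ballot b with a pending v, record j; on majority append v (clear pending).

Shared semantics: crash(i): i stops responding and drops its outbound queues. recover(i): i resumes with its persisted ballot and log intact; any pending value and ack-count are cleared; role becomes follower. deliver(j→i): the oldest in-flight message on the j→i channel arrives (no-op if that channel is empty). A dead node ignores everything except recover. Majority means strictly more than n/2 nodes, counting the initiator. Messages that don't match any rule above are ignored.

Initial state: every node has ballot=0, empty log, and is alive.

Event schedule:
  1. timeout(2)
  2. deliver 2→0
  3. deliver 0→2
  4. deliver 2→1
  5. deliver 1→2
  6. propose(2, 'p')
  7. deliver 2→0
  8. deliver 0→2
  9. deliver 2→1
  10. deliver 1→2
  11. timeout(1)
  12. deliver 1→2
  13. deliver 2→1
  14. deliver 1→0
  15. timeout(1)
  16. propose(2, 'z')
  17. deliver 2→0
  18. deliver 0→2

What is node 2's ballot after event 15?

step 1 timeout(2): 2={cand,b=5,log=-}
step 2 deliver 2→0: 0={foll,b=5,log=-}
step 3 deliver 0→2: 2={lead,b=5,log=-}
step 4 deliver 2→1: 1={foll,b=5,log=-}
step 5 deliver 1→2: —
step 6 propose(2,'p'): —
step 7 deliver 2→0: 0={foll,b=5,log=p}
step 8 deliver 0→2: 2={lead,b=5,log=p}
step 9 deliver 2→1: 1={foll,b=5,log=p}
step 10 deliver 1→2: —
step 11 timeout(1): 1={cand,b=7,log=p}
step 12 deliver 1→2: 2={foll,b=7,log=p}
step 13 deliver 2→1: 1={lead,b=7,log=p}
step 14 deliver 1→0: 0={foll,b=7,log=p}
step 15 timeout(1): 1={cand,b=10,log=p}

7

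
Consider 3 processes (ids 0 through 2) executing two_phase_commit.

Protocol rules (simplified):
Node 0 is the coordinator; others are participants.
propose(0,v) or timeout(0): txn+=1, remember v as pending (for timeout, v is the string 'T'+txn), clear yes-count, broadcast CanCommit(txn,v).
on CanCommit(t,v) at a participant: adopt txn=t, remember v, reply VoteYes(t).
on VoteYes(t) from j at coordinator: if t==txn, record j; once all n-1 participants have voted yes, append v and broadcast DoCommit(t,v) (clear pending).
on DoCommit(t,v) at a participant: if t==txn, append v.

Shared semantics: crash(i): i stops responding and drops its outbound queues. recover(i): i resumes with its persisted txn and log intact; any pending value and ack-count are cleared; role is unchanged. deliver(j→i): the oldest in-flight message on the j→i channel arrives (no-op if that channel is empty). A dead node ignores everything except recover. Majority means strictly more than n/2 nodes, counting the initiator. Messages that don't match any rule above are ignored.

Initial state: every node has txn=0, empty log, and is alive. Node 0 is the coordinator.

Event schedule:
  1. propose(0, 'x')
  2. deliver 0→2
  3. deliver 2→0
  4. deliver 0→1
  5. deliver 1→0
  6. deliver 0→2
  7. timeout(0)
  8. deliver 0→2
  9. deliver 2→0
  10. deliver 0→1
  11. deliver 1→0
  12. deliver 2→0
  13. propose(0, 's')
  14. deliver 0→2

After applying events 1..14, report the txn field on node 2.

3

after 1 — propose(0,'x'): n0:coor/t1/[-]
after 2 — deliver 0→2: n2:part/t1/[-]
after 3 — deliver 2→0: ·
after 4 — deliver 0→1: n1:part/t1/[-]
after 5 — deliver 1→0: n0:coor/t1/[x]
after 6 — deliver 0→2: n2:part/t1/[x]
after 7 — timeout(0): n0:coor/t2/[x]
after 8 — deliver 0→2: n2:part/t2/[x]
after 9 — deliver 2→0: ·
after 10 — deliver 0→1: n1:part/t1/[x]
after 11 — deliver 1→0: ·
after 12 — deliver 2→0: ·
after 13 — propose(0,'s'): n0:coor/t3/[x]
after 14 — deliver 0→2: n2:part/t3/[x]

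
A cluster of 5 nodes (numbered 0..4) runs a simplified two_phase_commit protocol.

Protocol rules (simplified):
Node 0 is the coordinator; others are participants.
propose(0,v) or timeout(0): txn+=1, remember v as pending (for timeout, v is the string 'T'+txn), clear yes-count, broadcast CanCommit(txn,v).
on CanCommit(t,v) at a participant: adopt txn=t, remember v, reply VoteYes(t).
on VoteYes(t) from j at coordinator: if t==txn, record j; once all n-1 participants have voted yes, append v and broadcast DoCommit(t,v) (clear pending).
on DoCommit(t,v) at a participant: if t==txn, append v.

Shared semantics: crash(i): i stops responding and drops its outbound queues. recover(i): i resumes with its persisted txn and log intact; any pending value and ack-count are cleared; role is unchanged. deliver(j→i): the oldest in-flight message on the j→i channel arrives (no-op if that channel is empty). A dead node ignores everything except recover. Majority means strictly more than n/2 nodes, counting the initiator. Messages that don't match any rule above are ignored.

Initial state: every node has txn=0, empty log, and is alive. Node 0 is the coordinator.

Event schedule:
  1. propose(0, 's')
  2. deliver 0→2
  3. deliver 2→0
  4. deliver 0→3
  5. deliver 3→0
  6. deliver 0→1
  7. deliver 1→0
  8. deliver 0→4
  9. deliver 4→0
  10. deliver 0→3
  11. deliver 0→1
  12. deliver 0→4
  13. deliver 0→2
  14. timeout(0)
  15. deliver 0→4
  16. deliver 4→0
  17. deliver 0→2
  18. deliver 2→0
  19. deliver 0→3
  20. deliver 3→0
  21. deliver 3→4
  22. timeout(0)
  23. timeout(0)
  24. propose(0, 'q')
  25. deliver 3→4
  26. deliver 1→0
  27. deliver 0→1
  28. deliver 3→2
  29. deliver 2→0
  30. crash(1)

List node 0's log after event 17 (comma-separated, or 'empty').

s

step 1 propose(0,'s'): 0={coor,t=1,log=-}
step 2 deliver 0→2: 2={part,t=1,log=-}
step 3 deliver 2→0: —
step 4 deliver 0→3: 3={part,t=1,log=-}
step 5 deliver 3→0: —
step 6 deliver 0→1: 1={part,t=1,log=-}
step 7 deliver 1→0: —
step 8 deliver 0→4: 4={part,t=1,log=-}
step 9 deliver 4→0: 0={coor,t=1,log=s}
step 10 deliver 0→3: 3={part,t=1,log=s}
step 11 deliver 0→1: 1={part,t=1,log=s}
step 12 deliver 0→4: 4={part,t=1,log=s}
step 13 deliver 0→2: 2={part,t=1,log=s}
step 14 timeout(0): 0={coor,t=2,log=s}
step 15 deliver 0→4: 4={part,t=2,log=s}
step 16 deliver 4→0: —
step 17 deliver 0→2: 2={part,t=2,log=s}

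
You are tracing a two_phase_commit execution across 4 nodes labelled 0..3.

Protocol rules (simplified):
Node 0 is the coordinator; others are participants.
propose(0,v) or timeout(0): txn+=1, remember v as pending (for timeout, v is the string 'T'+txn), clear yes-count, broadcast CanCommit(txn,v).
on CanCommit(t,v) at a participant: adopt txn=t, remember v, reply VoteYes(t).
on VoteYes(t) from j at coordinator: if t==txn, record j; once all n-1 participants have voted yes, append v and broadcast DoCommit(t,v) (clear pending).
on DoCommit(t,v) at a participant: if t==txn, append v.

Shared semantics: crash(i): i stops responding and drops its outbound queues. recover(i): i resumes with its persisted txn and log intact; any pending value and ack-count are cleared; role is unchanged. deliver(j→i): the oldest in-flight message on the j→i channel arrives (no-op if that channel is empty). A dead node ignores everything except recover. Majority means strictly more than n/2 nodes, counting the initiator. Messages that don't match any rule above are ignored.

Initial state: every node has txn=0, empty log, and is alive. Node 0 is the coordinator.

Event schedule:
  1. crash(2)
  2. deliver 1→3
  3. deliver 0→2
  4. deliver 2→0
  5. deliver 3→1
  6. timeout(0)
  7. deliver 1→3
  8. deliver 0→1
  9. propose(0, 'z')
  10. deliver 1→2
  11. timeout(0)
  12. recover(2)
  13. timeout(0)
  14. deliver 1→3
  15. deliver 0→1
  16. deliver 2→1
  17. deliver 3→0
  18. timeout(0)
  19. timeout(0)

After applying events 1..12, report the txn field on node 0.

3

step 1 crash(2): 2={✗part,t=0,log=-}
step 2 deliver 1→3: —
step 3 deliver 0→2: —
step 4 deliver 2→0: —
step 5 deliver 3→1: —
step 6 timeout(0): 0={coor,t=1,log=-}
step 7 deliver 1→3: —
step 8 deliver 0→1: 1={part,t=1,log=-}
step 9 propose(0,'z'): 0={coor,t=2,log=-}
step 10 deliver 1→2: —
step 11 timeout(0): 0={coor,t=3,log=-}
step 12 recover(2): 2={part,t=0,log=-}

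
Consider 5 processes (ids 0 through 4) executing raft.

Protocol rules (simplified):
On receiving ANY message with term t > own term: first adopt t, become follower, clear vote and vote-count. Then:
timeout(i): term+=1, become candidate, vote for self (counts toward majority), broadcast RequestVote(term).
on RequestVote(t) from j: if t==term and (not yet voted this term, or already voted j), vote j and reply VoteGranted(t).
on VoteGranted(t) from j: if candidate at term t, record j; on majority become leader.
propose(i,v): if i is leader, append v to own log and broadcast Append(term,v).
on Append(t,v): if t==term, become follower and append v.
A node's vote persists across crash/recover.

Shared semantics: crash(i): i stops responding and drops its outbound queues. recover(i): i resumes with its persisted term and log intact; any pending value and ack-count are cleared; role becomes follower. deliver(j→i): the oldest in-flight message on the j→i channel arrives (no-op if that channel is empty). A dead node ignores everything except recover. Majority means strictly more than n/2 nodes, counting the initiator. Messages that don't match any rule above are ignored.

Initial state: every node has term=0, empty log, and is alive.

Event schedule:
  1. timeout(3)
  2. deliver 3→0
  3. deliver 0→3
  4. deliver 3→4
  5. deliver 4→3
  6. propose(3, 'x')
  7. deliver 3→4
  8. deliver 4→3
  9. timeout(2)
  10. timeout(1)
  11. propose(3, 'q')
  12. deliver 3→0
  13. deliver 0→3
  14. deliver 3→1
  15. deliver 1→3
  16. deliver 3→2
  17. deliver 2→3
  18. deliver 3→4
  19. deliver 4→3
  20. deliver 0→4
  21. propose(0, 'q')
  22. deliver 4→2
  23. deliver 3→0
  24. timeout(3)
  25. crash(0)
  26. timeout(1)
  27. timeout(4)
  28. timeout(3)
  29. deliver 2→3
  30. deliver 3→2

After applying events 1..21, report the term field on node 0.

after 1 — timeout(3): n3:cand/t1/[-]
after 2 — deliver 3→0: n0:foll/t1/[-]
after 3 — deliver 0→3: ·
after 4 — deliver 3→4: n4:foll/t1/[-]
after 5 — deliver 4→3: n3:lead/t1/[-]
after 6 — propose(3,'x'): n3:lead/t1/[x]
after 7 — deliver 3→4: n4:foll/t1/[x]
after 8 — deliver 4→3: ·
after 9 — timeout(2): n2:cand/t1/[-]
after 10 — timeout(1): n1:cand/t1/[-]
after 11 — propose(3,'q'): n3:lead/t1/[x,q]
after 12 — deliver 3→0: n0:foll/t1/[x]
after 13 — deliver 0→3: ·
after 14 — deliver 3→1: ·
after 15 — deliver 1→3: ·
after 16 — deliver 3→2: ·
after 17 — deliver 2→3: ·
after 18 — deliver 3→4: n4:foll/t1/[x,q]
after 19 — deliver 4→3: ·
after 20 — deliver 0→4: ·
after 21 — propose(0,'q'): ·

1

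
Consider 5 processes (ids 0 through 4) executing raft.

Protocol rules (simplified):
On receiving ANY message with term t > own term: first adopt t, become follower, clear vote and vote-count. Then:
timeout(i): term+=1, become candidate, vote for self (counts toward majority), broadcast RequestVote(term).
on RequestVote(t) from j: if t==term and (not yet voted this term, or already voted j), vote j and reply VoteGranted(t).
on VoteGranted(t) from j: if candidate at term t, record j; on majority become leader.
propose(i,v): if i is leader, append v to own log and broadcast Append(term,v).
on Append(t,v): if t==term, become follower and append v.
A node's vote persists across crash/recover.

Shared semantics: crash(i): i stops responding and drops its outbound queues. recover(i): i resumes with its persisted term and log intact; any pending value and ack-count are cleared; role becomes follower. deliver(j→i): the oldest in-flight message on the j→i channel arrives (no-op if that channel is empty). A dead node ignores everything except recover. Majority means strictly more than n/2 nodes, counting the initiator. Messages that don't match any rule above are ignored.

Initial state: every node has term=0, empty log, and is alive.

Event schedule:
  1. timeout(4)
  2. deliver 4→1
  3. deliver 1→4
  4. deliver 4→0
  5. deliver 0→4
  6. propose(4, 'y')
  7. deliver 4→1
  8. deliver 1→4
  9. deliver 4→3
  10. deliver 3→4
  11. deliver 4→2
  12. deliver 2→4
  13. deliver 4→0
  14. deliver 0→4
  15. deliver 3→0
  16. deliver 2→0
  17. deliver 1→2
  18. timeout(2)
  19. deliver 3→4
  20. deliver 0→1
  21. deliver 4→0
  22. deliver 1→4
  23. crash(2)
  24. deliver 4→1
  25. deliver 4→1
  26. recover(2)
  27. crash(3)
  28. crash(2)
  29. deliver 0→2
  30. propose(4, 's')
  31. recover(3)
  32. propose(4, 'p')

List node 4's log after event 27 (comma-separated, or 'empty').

y

1. timeout(4):  <4:cand t1 ->
2. deliver 4→1:  <1:foll t1 ->
3. deliver 1→4:  nop
4. deliver 4→0:  <0:foll t1 ->
5. deliver 0→4:  <4:lead t1 ->
6. propose(4,'y'):  <4:lead t1 y>
7. deliver 4→1:  <1:foll t1 y>
8. deliver 1→4:  nop
9. deliver 4→3:  <3:foll t1 ->
10. deliver 3→4:  nop
11. deliver 4→2:  <2:foll t1 ->
12. deliver 2→4:  nop
13. deliver 4→0:  <0:foll t1 y>
14. deliver 0→4:  nop
15. deliver 3→0:  nop
16. deliver 2→0:  nop
17. deliver 1→2:  nop
18. timeout(2):  <2:cand t2 ->
19. deliver 3→4:  nop
20. deliver 0→1:  nop
21. deliver 4→0:  nop
22. deliver 1→4:  nop
23. crash(2):  <2:✗cand t2 ->
24. deliver 4→1:  nop
25. deliver 4→1:  nop
26. recover(2):  <2:foll t2 ->
27. crash(3):  <3:✗foll t1 ->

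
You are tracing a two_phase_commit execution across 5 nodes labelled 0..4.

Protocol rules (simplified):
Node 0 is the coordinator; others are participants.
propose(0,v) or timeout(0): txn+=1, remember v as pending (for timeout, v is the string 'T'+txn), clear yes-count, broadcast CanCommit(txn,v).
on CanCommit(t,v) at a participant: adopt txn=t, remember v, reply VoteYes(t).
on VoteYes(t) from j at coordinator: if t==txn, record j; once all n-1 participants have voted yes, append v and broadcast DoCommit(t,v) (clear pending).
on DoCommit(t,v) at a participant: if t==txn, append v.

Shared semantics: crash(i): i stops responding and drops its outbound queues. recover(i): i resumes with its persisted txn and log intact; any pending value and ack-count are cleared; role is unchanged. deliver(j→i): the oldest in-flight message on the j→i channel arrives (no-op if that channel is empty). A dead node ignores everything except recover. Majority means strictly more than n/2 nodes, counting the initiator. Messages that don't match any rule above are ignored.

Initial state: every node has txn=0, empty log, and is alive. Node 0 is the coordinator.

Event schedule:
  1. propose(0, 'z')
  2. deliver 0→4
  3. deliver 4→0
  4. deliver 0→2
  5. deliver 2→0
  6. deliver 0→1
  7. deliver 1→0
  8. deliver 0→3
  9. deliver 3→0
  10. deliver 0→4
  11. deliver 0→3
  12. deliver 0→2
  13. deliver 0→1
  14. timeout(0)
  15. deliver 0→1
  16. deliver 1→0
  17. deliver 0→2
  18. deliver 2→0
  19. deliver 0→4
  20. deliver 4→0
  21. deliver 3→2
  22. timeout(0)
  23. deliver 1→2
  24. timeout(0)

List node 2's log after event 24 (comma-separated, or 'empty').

step 1 propose(0,'z'): 0={coor,t=1,log=-}
step 2 deliver 0→4: 4={part,t=1,log=-}
step 3 deliver 4→0: —
step 4 deliver 0→2: 2={part,t=1,log=-}
step 5 deliver 2→0: —
step 6 deliver 0→1: 1={part,t=1,log=-}
step 7 deliver 1→0: —
step 8 deliver 0→3: 3={part,t=1,log=-}
step 9 deliver 3→0: 0={coor,t=1,log=z}
step 10 deliver 0→4: 4={part,t=1,log=z}
step 11 deliver 0→3: 3={part,t=1,log=z}
step 12 deliver 0→2: 2={part,t=1,log=z}
step 13 deliver 0→1: 1={part,t=1,log=z}
step 14 timeout(0): 0={coor,t=2,log=z}
step 15 deliver 0→1: 1={part,t=2,log=z}
step 16 deliver 1→0: —
step 17 deliver 0→2: 2={part,t=2,log=z}
step 18 deliver 2→0: —
step 19 deliver 0→4: 4={part,t=2,log=z}
step 20 deliver 4→0: —
step 21 deliver 3→2: —
step 22 timeout(0): 0={coor,t=3,log=z}
step 23 deliver 1→2: —
step 24 timeout(0): 0={coor,t=4,log=z}

z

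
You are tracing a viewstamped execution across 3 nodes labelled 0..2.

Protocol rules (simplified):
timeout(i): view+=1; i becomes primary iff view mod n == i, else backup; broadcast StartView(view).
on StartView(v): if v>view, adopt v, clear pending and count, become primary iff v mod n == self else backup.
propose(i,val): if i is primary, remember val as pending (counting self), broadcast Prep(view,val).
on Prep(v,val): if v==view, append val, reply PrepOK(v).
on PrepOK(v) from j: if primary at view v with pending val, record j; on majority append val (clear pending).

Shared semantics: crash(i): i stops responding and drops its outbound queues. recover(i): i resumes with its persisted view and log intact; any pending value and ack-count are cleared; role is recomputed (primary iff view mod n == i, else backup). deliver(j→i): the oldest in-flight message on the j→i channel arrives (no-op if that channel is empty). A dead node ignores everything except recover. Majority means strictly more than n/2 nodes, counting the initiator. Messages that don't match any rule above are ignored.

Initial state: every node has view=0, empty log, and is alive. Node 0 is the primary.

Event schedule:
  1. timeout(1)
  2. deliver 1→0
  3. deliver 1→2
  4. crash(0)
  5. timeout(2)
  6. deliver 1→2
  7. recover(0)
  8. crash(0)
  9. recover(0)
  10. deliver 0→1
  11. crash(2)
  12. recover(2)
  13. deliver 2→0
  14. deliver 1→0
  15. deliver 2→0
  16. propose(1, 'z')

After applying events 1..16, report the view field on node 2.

2

e1 timeout(1): 1[prim,v=1,-]
e2 deliver 1→0: 0[back,v=1,-]
e3 deliver 1→2: 2[back,v=1,-]
e4 crash(0): 0[✗back,v=1,-]
e5 timeout(2): 2[prim,v=2,-]
e6 deliver 1→2: ·
e7 recover(0): 0[back,v=1,-]
e8 crash(0): 0[✗back,v=1,-]
e9 recover(0): 0[back,v=1,-]
e10 deliver 0→1: ·
e11 crash(2): 2[✗prim,v=2,-]
e12 recover(2): 2[prim,v=2,-]
e13 deliver 2→0: ·
e14 deliver 1→0: ·
e15 deliver 2→0: ·
e16 propose(1,'z'): ·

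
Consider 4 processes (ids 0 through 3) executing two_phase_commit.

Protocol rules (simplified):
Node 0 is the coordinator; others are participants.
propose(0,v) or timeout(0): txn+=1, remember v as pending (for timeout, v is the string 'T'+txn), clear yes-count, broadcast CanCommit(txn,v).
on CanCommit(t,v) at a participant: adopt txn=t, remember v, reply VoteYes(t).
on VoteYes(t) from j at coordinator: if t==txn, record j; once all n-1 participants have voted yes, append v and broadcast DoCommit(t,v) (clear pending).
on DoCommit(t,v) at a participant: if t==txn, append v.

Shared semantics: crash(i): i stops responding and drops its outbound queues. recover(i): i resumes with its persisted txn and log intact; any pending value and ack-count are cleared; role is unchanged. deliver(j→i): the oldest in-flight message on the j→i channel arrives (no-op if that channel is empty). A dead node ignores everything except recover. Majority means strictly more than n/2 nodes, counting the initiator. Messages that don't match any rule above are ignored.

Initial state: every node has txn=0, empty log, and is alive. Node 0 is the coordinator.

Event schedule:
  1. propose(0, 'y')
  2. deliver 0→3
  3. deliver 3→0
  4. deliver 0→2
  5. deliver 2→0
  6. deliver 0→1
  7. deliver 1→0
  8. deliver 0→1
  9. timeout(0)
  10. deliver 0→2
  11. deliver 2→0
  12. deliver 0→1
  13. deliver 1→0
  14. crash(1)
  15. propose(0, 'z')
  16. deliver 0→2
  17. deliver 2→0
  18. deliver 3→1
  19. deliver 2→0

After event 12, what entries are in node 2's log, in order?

y

e1 propose(0,'y'): 0[coor,t=1,-]
e2 deliver 0→3: 3[part,t=1,-]
e3 deliver 3→0: ·
e4 deliver 0→2: 2[part,t=1,-]
e5 deliver 2→0: ·
e6 deliver 0→1: 1[part,t=1,-]
e7 deliver 1→0: 0[coor,t=1,y]
e8 deliver 0→1: 1[part,t=1,y]
e9 timeout(0): 0[coor,t=2,y]
e10 deliver 0→2: 2[part,t=1,y]
e11 deliver 2→0: ·
e12 deliver 0→1: 1[part,t=2,y]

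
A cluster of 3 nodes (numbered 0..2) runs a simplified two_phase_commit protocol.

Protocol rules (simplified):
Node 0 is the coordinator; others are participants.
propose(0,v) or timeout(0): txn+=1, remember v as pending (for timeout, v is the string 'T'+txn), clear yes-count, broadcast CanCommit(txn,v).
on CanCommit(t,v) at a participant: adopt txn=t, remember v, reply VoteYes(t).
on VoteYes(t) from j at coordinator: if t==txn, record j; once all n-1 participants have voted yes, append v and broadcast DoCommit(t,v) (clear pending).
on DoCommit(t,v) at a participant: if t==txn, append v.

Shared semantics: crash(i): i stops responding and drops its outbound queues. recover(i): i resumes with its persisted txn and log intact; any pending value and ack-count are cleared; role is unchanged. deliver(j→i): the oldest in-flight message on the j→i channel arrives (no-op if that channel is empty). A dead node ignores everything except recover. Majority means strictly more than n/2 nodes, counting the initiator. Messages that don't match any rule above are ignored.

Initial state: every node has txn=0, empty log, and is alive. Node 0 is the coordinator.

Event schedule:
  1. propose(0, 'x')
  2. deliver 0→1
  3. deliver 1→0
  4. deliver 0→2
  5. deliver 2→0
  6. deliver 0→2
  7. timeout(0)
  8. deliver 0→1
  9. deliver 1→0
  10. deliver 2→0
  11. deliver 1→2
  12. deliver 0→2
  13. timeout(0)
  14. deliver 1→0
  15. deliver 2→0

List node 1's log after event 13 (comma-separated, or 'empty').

e1 propose(0,'x'): 0[coor,t=1,-]
e2 deliver 0→1: 1[part,t=1,-]
e3 deliver 1→0: ·
e4 deliver 0→2: 2[part,t=1,-]
e5 deliver 2→0: 0[coor,t=1,x]
e6 deliver 0→2: 2[part,t=1,x]
e7 timeout(0): 0[coor,t=2,x]
e8 deliver 0→1: 1[part,t=1,x]
e9 deliver 1→0: ·
e10 deliver 2→0: ·
e11 deliver 1→2: ·
e12 deliver 0→2: 2[part,t=2,x]
e13 timeout(0): 0[coor,t=3,x]

x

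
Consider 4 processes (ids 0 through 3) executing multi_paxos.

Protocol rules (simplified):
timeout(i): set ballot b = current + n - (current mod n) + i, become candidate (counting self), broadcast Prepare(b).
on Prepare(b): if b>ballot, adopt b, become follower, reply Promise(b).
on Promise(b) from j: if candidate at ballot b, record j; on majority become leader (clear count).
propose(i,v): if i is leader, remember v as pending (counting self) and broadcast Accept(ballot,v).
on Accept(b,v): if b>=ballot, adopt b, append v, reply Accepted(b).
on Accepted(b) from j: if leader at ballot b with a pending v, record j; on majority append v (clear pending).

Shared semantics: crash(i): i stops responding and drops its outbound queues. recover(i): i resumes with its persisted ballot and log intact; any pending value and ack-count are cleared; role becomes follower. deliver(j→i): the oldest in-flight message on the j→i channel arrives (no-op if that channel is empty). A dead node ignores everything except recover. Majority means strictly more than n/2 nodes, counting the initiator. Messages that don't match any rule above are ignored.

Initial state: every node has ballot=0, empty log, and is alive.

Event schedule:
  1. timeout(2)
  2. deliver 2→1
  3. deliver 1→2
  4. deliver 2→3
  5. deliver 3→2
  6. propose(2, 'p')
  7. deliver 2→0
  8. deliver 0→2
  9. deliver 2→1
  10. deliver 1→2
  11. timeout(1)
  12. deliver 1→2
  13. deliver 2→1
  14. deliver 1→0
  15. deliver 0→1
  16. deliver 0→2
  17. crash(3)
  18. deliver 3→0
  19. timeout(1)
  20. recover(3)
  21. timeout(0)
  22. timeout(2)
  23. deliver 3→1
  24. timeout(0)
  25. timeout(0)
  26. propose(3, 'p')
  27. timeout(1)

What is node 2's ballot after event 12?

[1] timeout(2) → N2(cand b6 [-])
[2] deliver 2→1 → N1(foll b6 [-])
[3] deliver 1→2 → ∅
[4] deliver 2→3 → N3(foll b6 [-])
[5] deliver 3→2 → N2(lead b6 [-])
[6] propose(2,'p') → ∅
[7] deliver 2→0 → N0(foll b6 [-])
[8] deliver 0→2 → ∅
[9] deliver 2→1 → N1(foll b6 [p])
[10] deliver 1→2 → ∅
[11] timeout(1) → N1(cand b9 [p])
[12] deliver 1→2 → N2(foll b9 [-])

9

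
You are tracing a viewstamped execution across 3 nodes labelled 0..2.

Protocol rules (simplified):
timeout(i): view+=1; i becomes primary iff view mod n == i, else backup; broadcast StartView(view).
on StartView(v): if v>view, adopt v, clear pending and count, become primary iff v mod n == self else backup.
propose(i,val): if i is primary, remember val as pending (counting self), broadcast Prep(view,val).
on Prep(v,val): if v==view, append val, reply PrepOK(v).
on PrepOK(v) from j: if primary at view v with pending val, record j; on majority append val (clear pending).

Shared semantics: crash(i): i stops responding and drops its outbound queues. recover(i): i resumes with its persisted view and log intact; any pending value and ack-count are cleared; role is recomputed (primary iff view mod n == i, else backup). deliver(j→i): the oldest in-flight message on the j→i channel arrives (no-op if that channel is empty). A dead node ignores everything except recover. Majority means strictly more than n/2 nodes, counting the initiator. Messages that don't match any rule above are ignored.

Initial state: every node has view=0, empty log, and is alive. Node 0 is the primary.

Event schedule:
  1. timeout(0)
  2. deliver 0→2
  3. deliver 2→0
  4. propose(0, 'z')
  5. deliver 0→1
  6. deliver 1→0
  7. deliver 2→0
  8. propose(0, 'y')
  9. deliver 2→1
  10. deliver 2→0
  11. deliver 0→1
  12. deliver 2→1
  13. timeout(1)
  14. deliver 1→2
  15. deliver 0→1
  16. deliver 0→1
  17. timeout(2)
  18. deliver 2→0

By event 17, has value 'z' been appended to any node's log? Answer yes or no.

after 1 — timeout(0): n0:back/v1/[-]
after 2 — deliver 0→2: n2:back/v1/[-]
after 3 — deliver 2→0: ·
after 4 — propose(0,'z'): ·
after 5 — deliver 0→1: n1:prim/v1/[-]
after 6 — deliver 1→0: ·
after 7 — deliver 2→0: ·
after 8 — propose(0,'y'): ·
after 9 — deliver 2→1: ·
after 10 — deliver 2→0: ·
after 11 — deliver 0→1: ·
after 12 — deliver 2→1: ·
after 13 — timeout(1): n1:back/v2/[-]
after 14 — deliver 1→2: n2:prim/v2/[-]
after 15 — deliver 0→1: ·
after 16 — deliver 0→1: ·
after 17 — timeout(2): n2:back/v3/[-]

no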